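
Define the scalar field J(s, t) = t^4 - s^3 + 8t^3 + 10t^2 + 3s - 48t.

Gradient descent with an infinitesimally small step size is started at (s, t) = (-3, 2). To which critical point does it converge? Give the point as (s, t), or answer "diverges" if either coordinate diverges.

(-1, 1)

J is separable, so gradient descent decouples: s follows -∂J/∂s, t follows -∂J/∂t.
∂J/∂s = -3(s - 1)(s + 1); at s=-3 this is -24, so s increases.
∂J/∂t = 4(t - 1)(t + 3)(t + 4); at t=2 this is 120, so t decreases.
s converges to its nearest critical value -1 (a local min of the s-part); t converges to 1. The iterate converges to (-1, 1).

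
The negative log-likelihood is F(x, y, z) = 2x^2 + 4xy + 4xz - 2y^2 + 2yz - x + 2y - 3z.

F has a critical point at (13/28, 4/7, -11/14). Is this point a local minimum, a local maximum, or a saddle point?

saddle point

The Hessian is constant: H = [[4, 4, 4], [4, -4, 2], [4, 2, 0]].
Leading principal minors: Δ₁ = 4, Δ₂ = -32, Δ₃ = 112.
The minors fit neither the all-positive nor the alternating-sign pattern, so H is indefinite: a saddle point.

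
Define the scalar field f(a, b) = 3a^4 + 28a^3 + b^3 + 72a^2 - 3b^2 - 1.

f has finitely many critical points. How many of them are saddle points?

f separates as a function of a plus a function of b, so ∇f=0 decouples.
∂f/∂a = 12a(a + 3)(a + 4) = 0 at a ∈ {-4, -3, 0}; ∂f/∂b = 3b(b - 2) = 0 at b ∈ {0, 2}.
The Hessian is diagonal: diag(f_aa, f_bb). Second derivatives: f_aa(-4)=48, f_aa(-3)=-36, f_aa(0)=144; f_bb(0)=-6, f_bb(2)=6.
Saddle points occur where the two diagonal entries have opposite signs: (-4, 0), (-3, 2), (0, 0). Count: 3.

3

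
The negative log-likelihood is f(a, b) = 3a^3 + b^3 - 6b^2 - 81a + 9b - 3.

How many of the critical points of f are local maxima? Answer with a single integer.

1

f separates as a function of a plus a function of b, so ∇f=0 decouples.
∂f/∂a = 9(a - 3)(a + 3) = 0 at a ∈ {-3, 3}; ∂f/∂b = 3(b - 3)(b - 1) = 0 at b ∈ {1, 3}.
The Hessian is diagonal: diag(f_aa, f_bb). Second derivatives: f_aa(-3)=-54, f_aa(3)=54; f_bb(1)=-6, f_bb(3)=6.
Local maxima occur where both diagonal entries negative: (-3, 1). Count: 1.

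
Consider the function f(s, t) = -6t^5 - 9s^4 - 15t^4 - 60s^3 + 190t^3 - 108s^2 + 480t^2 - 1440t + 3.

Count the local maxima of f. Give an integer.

4

f separates as a function of s plus a function of t, so ∇f=0 decouples.
∂f/∂s = -36s(s + 2)(s + 3) = 0 at s ∈ {-3, -2, 0}; ∂f/∂t = -30(t - 4)(t - 1)(t + 3)(t + 4) = 0 at t ∈ {-4, -3, 1, 4}.
The Hessian is diagonal: diag(f_ss, f_tt). Second derivatives: f_ss(-3)=-108, f_ss(-2)=72, f_ss(0)=-216; f_tt(-4)=1200, f_tt(-3)=-840, f_tt(1)=1800, f_tt(4)=-5040.
Local maxima occur where both diagonal entries negative: (-3, -3), (-3, 4), (0, -3), (0, 4). Count: 4.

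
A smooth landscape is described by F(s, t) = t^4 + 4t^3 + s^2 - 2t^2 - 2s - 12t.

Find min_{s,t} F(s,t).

F(s,t) separates as P(s) + Q(t), so its minimum is min P + min Q.
P'(s) = 2s - 2 vanishes at s ∈ {1}; Q'(t) = 4(t - 1)(t + 1)(t + 3) vanishes at t ∈ {-3, -1, 1}.
Local minima of P (where P''>0): P(1)=-1. Local minima of Q: Q(-3)=-9, Q(1)=-9.
So the global minimum of F is P(1) + Q(-3) = -1 − 9 = -10, attained at (1, -3).

-10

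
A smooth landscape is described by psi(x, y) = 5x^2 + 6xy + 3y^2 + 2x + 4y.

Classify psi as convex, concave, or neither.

convex

psi is quadratic, so its Hessian is the constant matrix H = [[10, 6], [6, 6]].
det(H) = 24, tr(H) = 16.
det(H) > 0 and tr(H) > 0, so H is positive definite everywhere: convex.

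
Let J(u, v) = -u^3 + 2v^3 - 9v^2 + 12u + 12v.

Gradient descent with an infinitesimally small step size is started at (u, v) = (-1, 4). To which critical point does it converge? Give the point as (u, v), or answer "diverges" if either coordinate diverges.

J is separable, so gradient descent decouples: u follows -∂J/∂u, v follows -∂J/∂v.
∂J/∂u = -3(u - 2)(u + 2); at u=-1 this is 9, so u decreases.
∂J/∂v = 6(v - 2)(v - 1); at v=4 this is 36, so v decreases.
u converges to its nearest critical value -2 (a local min of the u-part); v converges to 2. The iterate converges to (-2, 2).

(-2, 2)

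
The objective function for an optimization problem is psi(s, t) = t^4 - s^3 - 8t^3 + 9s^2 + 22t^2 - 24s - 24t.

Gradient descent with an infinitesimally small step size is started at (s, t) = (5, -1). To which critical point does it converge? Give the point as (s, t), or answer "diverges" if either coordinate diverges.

psi is separable, so gradient descent decouples: s follows -∂psi/∂s, t follows -∂psi/∂t.
∂psi/∂s = -3(s - 4)(s - 2); at s=5 this is -9, so s increases.
∂psi/∂t = 4(t - 3)(t - 2)(t - 1); at t=-1 this is -96, so t increases.
The s-coordinate has no critical point in that direction and runs off to infinity.

diverges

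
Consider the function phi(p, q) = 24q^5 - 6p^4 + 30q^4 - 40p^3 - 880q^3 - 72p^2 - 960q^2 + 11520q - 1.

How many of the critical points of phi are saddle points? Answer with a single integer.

phi separates as a function of p plus a function of q, so ∇phi=0 decouples.
∂phi/∂p = -24p(p + 2)(p + 3) = 0 at p ∈ {-3, -2, 0}; ∂phi/∂q = 120(q - 4)(q - 2)(q + 3)(q + 4) = 0 at q ∈ {-4, -3, 2, 4}.
The Hessian is diagonal: diag(phi_pp, phi_qq). Second derivatives: phi_pp(-3)=-72, phi_pp(-2)=48, phi_pp(0)=-144; phi_qq(-4)=-5760, phi_qq(-3)=4200, phi_qq(2)=-7200, phi_qq(4)=13440.
Saddle points occur where the two diagonal entries have opposite signs: (-3, -3), (-3, 4), (-2, -4), (-2, 2), (0, -3), (0, 4). Count: 6.

6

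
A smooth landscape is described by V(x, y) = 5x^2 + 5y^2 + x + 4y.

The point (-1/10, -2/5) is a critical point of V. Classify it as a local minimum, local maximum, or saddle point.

local minimum

The Hessian of V is constant: H = [[10, 0], [0, 10]].
det(H) = 10·10 − 0² = 100.
det(H) > 0 and tr(H) = 20 > 0, so H is positive definite and the point is a local minimum.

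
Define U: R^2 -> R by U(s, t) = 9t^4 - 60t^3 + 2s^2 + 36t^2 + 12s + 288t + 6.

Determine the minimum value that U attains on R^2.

U(s,t) separates as P(s) + Q(t) + 6, so its minimum is min P + min Q + 6.
P'(s) = 4s + 12 vanishes at s ∈ {-3}; Q'(t) = 36(t - 4)(t - 2)(t + 1) vanishes at t ∈ {-1, 2, 4}.
Local minima of P (where P''>0): P(-3)=-18. Local minima of Q: Q(-1)=-183, Q(4)=192.
So the global minimum of U is P(-3) + Q(-1) + 6 = -18 − 183 + 6 = -195, attained at (-3, -1).

-195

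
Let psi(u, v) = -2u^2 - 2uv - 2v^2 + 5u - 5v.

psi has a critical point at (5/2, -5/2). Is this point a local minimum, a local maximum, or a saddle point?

local maximum

The Hessian of psi is constant: H = [[-4, -2], [-2, -4]].
det(H) = (-4)·(-4) − (-2)² = 12.
det(H) > 0 and tr(H) = -8 < 0, so H is negative definite and the point is a local maximum.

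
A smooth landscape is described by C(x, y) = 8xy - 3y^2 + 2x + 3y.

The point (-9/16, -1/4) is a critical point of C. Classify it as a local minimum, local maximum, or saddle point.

saddle point

The Hessian of C is constant: H = [[0, 8], [8, -6]].
det(H) = 0·(-6) − 8² = -64.
Since det(H) < 0, H is indefinite and the critical point is a saddle point.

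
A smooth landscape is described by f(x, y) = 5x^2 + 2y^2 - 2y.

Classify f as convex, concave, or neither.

convex

f is quadratic, so its Hessian is the constant matrix H = [[10, 0], [0, 4]].
det(H) = 40, tr(H) = 14.
det(H) > 0 and tr(H) > 0, so H is positive definite everywhere: convex.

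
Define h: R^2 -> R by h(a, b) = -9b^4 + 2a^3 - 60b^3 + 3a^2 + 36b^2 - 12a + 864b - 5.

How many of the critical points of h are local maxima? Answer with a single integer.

2

h separates as a function of a plus a function of b, so ∇h=0 decouples.
∂h/∂a = 6(a - 1)(a + 2) = 0 at a ∈ {-2, 1}; ∂h/∂b = -36(b - 2)(b + 3)(b + 4) = 0 at b ∈ {-4, -3, 2}.
The Hessian is diagonal: diag(h_aa, h_bb). Second derivatives: h_aa(-2)=-18, h_aa(1)=18; h_bb(-4)=-216, h_bb(-3)=180, h_bb(2)=-1080.
Local maxima occur where both diagonal entries negative: (-2, -4), (-2, 2). Count: 2.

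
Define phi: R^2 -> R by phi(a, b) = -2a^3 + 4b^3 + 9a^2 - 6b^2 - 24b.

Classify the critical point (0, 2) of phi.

local minimum

The mixed partial ∂²phi/∂a∂b is 0, so the Hessian at any point is diag(phi_aa, phi_bb) = diag(6(-2a + 3), 12(2b - 1)).
At (0, 2): H = diag(18, 36).
Both eigenvalues are positive, so H is positive definite: a local minimum.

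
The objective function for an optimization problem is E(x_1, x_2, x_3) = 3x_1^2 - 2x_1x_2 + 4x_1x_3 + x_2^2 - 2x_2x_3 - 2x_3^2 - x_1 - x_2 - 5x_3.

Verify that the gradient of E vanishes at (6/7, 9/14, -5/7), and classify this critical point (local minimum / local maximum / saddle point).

saddle point

∇E = (6x_1 - 2x_2 + 4x_3 - 1, -2x_1 + 2x_2 - 2x_3 - 1, 4x_1 - 2x_2 - 4x_3 - 5); substituting (6/7, 9/14, -5/7) gives ∇E = (0, 0, 0), so (6/7, 9/14, -5/7) is indeed a critical point.
The Hessian is constant: H = [[6, -2, 4], [-2, 2, -2], [4, -2, -4]].
Leading principal minors: Δ₁ = 6, Δ₂ = 8, Δ₃ = -56.
The minors fit neither the all-positive nor the alternating-sign pattern, so H is indefinite: a saddle point.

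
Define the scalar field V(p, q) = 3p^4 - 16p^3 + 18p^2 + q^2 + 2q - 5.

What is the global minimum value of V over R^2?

-33

V(p,q) separates as A(p) + B(q) − 5, so its minimum is min A + min B − 5.
A'(p) = 12p(p - 3)(p - 1) vanishes at p ∈ {0, 1, 3}; B'(q) = 2q + 2 vanishes at q ∈ {-1}.
Local minima of A (where A''>0): A(0)=0, A(3)=-27. Local minima of B: B(-1)=-1.
So the global minimum of V is A(3) + B(-1) − 5 = -27 − 1 − 5 = -33, attained at (3, -1).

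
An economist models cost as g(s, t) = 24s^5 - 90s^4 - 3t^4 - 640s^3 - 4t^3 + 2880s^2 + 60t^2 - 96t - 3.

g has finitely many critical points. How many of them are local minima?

g separates as a function of s plus a function of t, so ∇g=0 decouples.
∂g/∂s = 120s(s - 4)(s - 3)(s + 4) = 0 at s ∈ {-4, 0, 3, 4}; ∂g/∂t = -12(t - 2)(t - 1)(t + 4) = 0 at t ∈ {-4, 1, 2}.
The Hessian is diagonal: diag(g_ss, g_tt). Second derivatives: g_ss(-4)=-26880, g_ss(0)=5760, g_ss(3)=-2520, g_ss(4)=3840; g_tt(-4)=-360, g_tt(1)=60, g_tt(2)=-72.
Local minima occur where both diagonal entries positive: (0, 1), (4, 1). Count: 2.

2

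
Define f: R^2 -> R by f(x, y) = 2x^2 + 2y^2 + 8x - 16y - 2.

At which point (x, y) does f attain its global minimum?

(-2, 4)

f(x,y) separates as P(x) + Q(y) − 2, so its minimum is min P + min Q − 2.
P'(x) = 4x + 8 vanishes at x ∈ {-2}; Q'(y) = 4y - 16 vanishes at y ∈ {4}.
Local minima of P (where P''>0): P(-2)=-8. Local minima of Q: Q(4)=-32.
So the global minimum of f is P(-2) + Q(4) − 2 = -8 − 32 − 2 = -42, attained at (-2, 4).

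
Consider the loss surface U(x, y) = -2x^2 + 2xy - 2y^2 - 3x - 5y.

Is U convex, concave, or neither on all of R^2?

concave

U is quadratic, so its Hessian is the constant matrix H = [[-4, 2], [2, -4]].
det(H) = 12, tr(H) = -8.
det(H) > 0 and tr(H) < 0, so H is negative definite everywhere: concave.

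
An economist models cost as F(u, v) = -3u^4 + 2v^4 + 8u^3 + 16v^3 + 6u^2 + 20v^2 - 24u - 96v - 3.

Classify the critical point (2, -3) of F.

local maximum

The mixed partial ∂²F/∂u∂v is 0, so the Hessian at any point is diag(F_uu, F_vv) = diag(12(-3u^2 + 4u + 1), 8(3v^2 + 12v + 5)).
At (2, -3): H = diag(-36, -32).
Both eigenvalues are negative, so H is negative definite: a local maximum.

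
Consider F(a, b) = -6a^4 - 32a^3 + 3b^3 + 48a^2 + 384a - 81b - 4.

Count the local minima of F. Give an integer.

1

F separates as a function of a plus a function of b, so ∇F=0 decouples.
∂F/∂a = -24(a - 2)(a + 2)(a + 4) = 0 at a ∈ {-4, -2, 2}; ∂F/∂b = 9(b - 3)(b + 3) = 0 at b ∈ {-3, 3}.
The Hessian is diagonal: diag(F_aa, F_bb). Second derivatives: F_aa(-4)=-288, F_aa(-2)=192, F_aa(2)=-576; F_bb(-3)=-54, F_bb(3)=54.
Local minima occur where both diagonal entries positive: (-2, 3). Count: 1.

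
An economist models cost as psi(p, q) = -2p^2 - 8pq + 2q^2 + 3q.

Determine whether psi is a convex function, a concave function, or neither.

neither

psi is quadratic, so its Hessian is the constant matrix H = [[-4, -8], [-8, 4]].
det(H) = -80, tr(H) = 0.
det(H) < 0, so H is indefinite: neither convex nor concave.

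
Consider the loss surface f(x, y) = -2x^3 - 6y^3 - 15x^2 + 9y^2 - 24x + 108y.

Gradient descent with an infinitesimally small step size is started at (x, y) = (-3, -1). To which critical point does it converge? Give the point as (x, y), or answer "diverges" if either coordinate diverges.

(-4, -2)

f is separable, so gradient descent decouples: x follows -∂f/∂x, y follows -∂f/∂y.
∂f/∂x = -6(x + 1)(x + 4); at x=-3 this is 12, so x decreases.
∂f/∂y = -18(y - 3)(y + 2); at y=-1 this is 72, so y decreases.
x converges to its nearest critical value -4 (a local min of the x-part); y converges to -2. The iterate converges to (-4, -2).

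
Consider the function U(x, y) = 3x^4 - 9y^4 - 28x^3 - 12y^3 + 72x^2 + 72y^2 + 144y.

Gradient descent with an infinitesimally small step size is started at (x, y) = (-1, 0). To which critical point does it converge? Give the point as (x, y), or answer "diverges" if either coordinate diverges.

U is separable, so gradient descent decouples: x follows -∂U/∂x, y follows -∂U/∂y.
∂U/∂x = 12x(x - 4)(x - 3); at x=-1 this is -240, so x increases.
∂U/∂y = -36(y - 2)(y + 1)(y + 2); at y=0 this is 144, so y decreases.
x converges to its nearest critical value 0 (a local min of the x-part); y converges to -1. The iterate converges to (0, -1).

(0, -1)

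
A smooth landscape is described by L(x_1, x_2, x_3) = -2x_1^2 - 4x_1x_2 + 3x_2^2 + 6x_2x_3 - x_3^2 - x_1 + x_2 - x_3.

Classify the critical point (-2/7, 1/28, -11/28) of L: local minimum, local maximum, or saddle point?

The Hessian is constant: H = [[-4, -4, 0], [-4, 6, 6], [0, 6, -2]].
Leading principal minors: Δ₁ = -4, Δ₂ = -40, Δ₃ = 224.
The minors fit neither the all-positive nor the alternating-sign pattern, so H is indefinite: a saddle point.

saddle point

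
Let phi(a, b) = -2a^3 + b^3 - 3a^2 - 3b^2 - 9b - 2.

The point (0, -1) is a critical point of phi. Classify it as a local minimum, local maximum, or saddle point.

The mixed partial ∂²phi/∂a∂b is 0, so the Hessian at any point is diag(phi_aa, phi_bb) = diag(-6(2a + 1), 6(b - 1)).
At (0, -1): H = diag(-6, -12).
Both eigenvalues are negative, so H is negative definite: a local maximum.

local maximum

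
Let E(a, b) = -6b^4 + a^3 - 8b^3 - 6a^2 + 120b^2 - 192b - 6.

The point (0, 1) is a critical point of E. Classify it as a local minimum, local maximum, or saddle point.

The mixed partial ∂²E/∂a∂b is 0, so the Hessian at any point is diag(E_aa, E_bb) = diag(6(a - 2), 24(-3b^2 - 2b + 10)).
At (0, 1): H = diag(-12, 120).
The eigenvalues have opposite signs, so H is indefinite: a saddle point.

saddle point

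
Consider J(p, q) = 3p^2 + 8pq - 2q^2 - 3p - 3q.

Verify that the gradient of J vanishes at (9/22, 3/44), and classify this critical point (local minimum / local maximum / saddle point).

∇J = (6p + 8q - 3, 8p - 4q - 3); substituting (9/22, 3/44) gives ∇J = (0, 0), so (9/22, 3/44) is indeed a critical point.
The Hessian of J is constant: H = [[6, 8], [8, -4]].
det(H) = 6·(-4) − 8² = -88.
Since det(H) < 0, H is indefinite and the critical point is a saddle point.

saddle point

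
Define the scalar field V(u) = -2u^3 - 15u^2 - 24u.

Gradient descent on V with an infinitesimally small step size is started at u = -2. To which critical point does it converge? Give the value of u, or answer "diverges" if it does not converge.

-4

V'(u) = -6(u + 1)(u + 4), so V'(-2) = 12.
Gradient descent moves in the -V' direction, i.e. u is decreasing.
The nearest critical point in that direction is u = -4, where V'' = 18 > 0 (a local minimum). The iterate converges there.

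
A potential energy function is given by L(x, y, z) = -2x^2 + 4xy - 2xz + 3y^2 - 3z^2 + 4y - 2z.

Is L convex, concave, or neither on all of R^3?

neither

L is quadratic, so its Hessian is the constant matrix H = [[-4, 4, -2], [4, 6, 0], [-2, 0, -6]].
Leading principal minors: -4, -40, 216.
Neither pattern holds ⇒ H is indefinite ⇒ neither convex nor concave.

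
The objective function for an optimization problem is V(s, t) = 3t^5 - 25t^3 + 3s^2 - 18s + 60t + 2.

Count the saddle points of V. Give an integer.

2

V separates as a function of s plus a function of t, so ∇V=0 decouples.
∂V/∂s = 6(s - 3) = 0 at s ∈ {3}; ∂V/∂t = 15(t - 2)(t - 1)(t + 1)(t + 2) = 0 at t ∈ {-2, -1, 1, 2}.
The Hessian is diagonal: diag(V_ss, V_tt). Second derivatives: V_ss(3)=6; V_tt(-2)=-180, V_tt(-1)=90, V_tt(1)=-90, V_tt(2)=180.
Saddle points occur where the two diagonal entries have opposite signs: (3, -2), (3, 1). Count: 2.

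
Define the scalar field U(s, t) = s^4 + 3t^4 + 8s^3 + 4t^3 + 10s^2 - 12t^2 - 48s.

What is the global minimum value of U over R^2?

U(s,t) separates as P(s) + Q(t), so its minimum is min P + min Q.
P'(s) = 4(s - 1)(s + 3)(s + 4) vanishes at s ∈ {-4, -3, 1}; Q'(t) = 12t(t - 1)(t + 2) vanishes at t ∈ {-2, 0, 1}.
Local minima of P (where P''>0): P(-4)=96, P(1)=-29. Local minima of Q: Q(-2)=-32, Q(1)=-5.
So the global minimum of U is P(1) + Q(-2) = -29 − 32 = -61, attained at (1, -2).

-61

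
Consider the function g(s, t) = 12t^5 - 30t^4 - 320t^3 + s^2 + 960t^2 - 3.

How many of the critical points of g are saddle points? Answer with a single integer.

g separates as a function of s plus a function of t, so ∇g=0 decouples.
∂g/∂s = 2s = 0 at s ∈ {0}; ∂g/∂t = 60t(t - 4)(t - 2)(t + 4) = 0 at t ∈ {-4, 0, 2, 4}.
The Hessian is diagonal: diag(g_ss, g_tt). Second derivatives: g_ss(0)=2; g_tt(-4)=-11520, g_tt(0)=1920, g_tt(2)=-1440, g_tt(4)=3840.
Saddle points occur where the two diagonal entries have opposite signs: (0, -4), (0, 2). Count: 2.

2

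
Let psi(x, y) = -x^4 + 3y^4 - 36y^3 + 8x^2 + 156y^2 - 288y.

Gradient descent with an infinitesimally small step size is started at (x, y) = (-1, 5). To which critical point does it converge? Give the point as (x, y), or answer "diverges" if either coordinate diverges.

(0, 4)

psi is separable, so gradient descent decouples: x follows -∂psi/∂x, y follows -∂psi/∂y.
∂psi/∂x = -4x(x - 2)(x + 2); at x=-1 this is -12, so x increases.
∂psi/∂y = 12(y - 4)(y - 3)(y - 2); at y=5 this is 72, so y decreases.
x converges to its nearest critical value 0 (a local min of the x-part); y converges to 4. The iterate converges to (0, 4).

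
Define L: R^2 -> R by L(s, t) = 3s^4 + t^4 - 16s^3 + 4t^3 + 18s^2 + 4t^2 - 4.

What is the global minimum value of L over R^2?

-31

L(s,t) separates as P(s) + Q(t) − 4, so its minimum is min P + min Q − 4.
P'(s) = 12s(s - 3)(s - 1) vanishes at s ∈ {0, 1, 3}; Q'(t) = 4t(t + 1)(t + 2) vanishes at t ∈ {-2, -1, 0}.
Local minima of P (where P''>0): P(0)=0, P(3)=-27. Local minima of Q: Q(-2)=0, Q(0)=0.
So the global minimum of L is P(3) + Q(-2) − 4 = -27 + 0 − 4 = -31, attained at (3, -2).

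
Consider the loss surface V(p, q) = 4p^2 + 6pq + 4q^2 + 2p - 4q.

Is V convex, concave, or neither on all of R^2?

V is quadratic, so its Hessian is the constant matrix H = [[8, 6], [6, 8]].
det(H) = 28, tr(H) = 16.
det(H) > 0 and tr(H) > 0, so H is positive definite everywhere: convex.

convex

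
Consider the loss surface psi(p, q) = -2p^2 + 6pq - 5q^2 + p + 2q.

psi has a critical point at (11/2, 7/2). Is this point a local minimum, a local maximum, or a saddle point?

local maximum

The Hessian of psi is constant: H = [[-4, 6], [6, -10]].
det(H) = (-4)·(-10) − 6² = 4.
det(H) > 0 and tr(H) = -14 < 0, so H is negative definite and the point is a local maximum.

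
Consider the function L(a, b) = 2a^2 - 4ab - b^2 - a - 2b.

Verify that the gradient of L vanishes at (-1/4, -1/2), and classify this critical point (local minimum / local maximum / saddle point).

∇L = (4a - 4b - 1, -4a - 2b - 2); substituting (-1/4, -1/2) gives ∇L = (0, 0), so (-1/4, -1/2) is indeed a critical point.
The Hessian of L is constant: H = [[4, -4], [-4, -2]].
det(H) = 4·(-2) − (-4)² = -24.
Since det(H) < 0, H is indefinite and the critical point is a saddle point.

saddle point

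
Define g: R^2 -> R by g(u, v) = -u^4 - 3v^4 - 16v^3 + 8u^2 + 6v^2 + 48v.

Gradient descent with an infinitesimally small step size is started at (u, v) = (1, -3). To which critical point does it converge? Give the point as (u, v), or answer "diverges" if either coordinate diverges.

g is separable, so gradient descent decouples: u follows -∂g/∂u, v follows -∂g/∂v.
∂g/∂u = -4u(u - 2)(u + 2); at u=1 this is 12, so u decreases.
∂g/∂v = -12(v - 1)(v + 1)(v + 4); at v=-3 this is -96, so v increases.
u converges to its nearest critical value 0 (a local min of the u-part); v converges to -1. The iterate converges to (0, -1).

(0, -1)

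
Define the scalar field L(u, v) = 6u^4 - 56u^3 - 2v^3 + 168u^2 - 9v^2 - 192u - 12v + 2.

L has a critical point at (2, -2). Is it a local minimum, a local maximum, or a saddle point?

The mixed partial ∂²L/∂u∂v is 0, so the Hessian at any point is diag(L_uu, L_vv) = diag(24(3u^2 - 14u + 14), -6(2v + 3)).
At (2, -2): H = diag(-48, 6).
The eigenvalues have opposite signs, so H is indefinite: a saddle point.

saddle point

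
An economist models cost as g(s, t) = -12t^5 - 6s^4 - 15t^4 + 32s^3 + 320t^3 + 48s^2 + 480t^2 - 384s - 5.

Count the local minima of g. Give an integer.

g separates as a function of s plus a function of t, so ∇g=0 decouples.
∂g/∂s = -24(s - 4)(s - 2)(s + 2) = 0 at s ∈ {-2, 2, 4}; ∂g/∂t = -60t(t - 4)(t + 1)(t + 4) = 0 at t ∈ {-4, -1, 0, 4}.
The Hessian is diagonal: diag(g_ss, g_tt). Second derivatives: g_ss(-2)=-576, g_ss(2)=192, g_ss(4)=-288; g_tt(-4)=5760, g_tt(-1)=-900, g_tt(0)=960, g_tt(4)=-9600.
Local minima occur where both diagonal entries positive: (2, -4), (2, 0). Count: 2.

2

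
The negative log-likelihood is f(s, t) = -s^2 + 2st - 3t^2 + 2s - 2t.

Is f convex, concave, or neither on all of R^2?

f is quadratic, so its Hessian is the constant matrix H = [[-2, 2], [2, -6]].
det(H) = 8, tr(H) = -8.
det(H) > 0 and tr(H) < 0, so H is negative definite everywhere: concave.

concave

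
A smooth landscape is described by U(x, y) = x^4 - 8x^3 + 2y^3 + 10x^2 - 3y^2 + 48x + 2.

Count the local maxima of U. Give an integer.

U separates as a function of x plus a function of y, so ∇U=0 decouples.
∂U/∂x = 4(x - 4)(x - 3)(x + 1) = 0 at x ∈ {-1, 3, 4}; ∂U/∂y = 6y(y - 1) = 0 at y ∈ {0, 1}.
The Hessian is diagonal: diag(U_xx, U_yy). Second derivatives: U_xx(-1)=80, U_xx(3)=-16, U_xx(4)=20; U_yy(0)=-6, U_yy(1)=6.
Local maxima occur where both diagonal entries negative: (3, 0). Count: 1.

1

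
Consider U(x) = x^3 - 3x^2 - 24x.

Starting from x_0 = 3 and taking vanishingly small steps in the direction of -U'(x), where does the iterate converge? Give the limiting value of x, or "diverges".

U'(x) = 3(x - 4)(x + 2), so U'(3) = -15.
Gradient descent moves in the -U' direction, i.e. x is increasing.
The nearest critical point in that direction is x = 4, where U'' = 18 > 0 (a local minimum). The iterate converges there.

4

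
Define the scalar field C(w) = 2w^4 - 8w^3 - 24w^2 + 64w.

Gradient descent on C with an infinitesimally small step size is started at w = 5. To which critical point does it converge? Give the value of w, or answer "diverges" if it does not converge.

4

C'(w) = 8(w - 4)(w - 1)(w + 2), so C'(5) = 224.
Gradient descent moves in the -C' direction, i.e. w is decreasing.
The nearest critical point in that direction is w = 4, where C'' = 144 > 0 (a local minimum). The iterate converges there.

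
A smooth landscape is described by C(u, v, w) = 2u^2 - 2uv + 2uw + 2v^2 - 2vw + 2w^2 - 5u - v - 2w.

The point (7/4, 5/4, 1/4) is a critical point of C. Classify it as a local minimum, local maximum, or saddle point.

The Hessian is constant: H = [[4, -2, 2], [-2, 4, -2], [2, -2, 4]].
Leading principal minors: Δ₁ = 4, Δ₂ = 12, Δ₃ = 32.
All leading minors are positive, so H is positive definite: a local minimum.

local minimum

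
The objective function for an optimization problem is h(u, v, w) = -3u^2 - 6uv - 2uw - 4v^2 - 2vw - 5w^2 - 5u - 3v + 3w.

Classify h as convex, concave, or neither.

concave

h is quadratic, so its Hessian is the constant matrix H = [[-6, -6, -2], [-6, -8, -2], [-2, -2, -10]].
Leading principal minors: -6, 12, -112.
Signs alternate −, +, − ⇒ H ≺ 0 ⇒ concave.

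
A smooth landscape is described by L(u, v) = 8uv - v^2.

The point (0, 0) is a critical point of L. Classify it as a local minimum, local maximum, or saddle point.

saddle point

The Hessian of L is constant: H = [[0, 8], [8, -2]].
det(H) = 0·(-2) − 8² = -64.
Since det(H) < 0, H is indefinite and the critical point is a saddle point.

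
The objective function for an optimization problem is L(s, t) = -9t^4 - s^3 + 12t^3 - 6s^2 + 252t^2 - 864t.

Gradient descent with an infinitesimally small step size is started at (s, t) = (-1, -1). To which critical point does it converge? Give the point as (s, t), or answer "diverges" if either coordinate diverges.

L is separable, so gradient descent decouples: s follows -∂L/∂s, t follows -∂L/∂t.
∂L/∂s = -3s(s + 4); at s=-1 this is 9, so s decreases.
∂L/∂t = -36(t - 3)(t - 2)(t + 4); at t=-1 this is -1296, so t increases.
s converges to its nearest critical value -4 (a local min of the s-part); t converges to 2. The iterate converges to (-4, 2).

(-4, 2)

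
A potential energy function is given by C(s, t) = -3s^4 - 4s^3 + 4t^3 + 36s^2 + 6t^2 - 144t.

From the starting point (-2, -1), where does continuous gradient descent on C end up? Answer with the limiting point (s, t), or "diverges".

(0, 3)

C is separable, so gradient descent decouples: s follows -∂C/∂s, t follows -∂C/∂t.
∂C/∂s = -12s(s - 2)(s + 3); at s=-2 this is -96, so s increases.
∂C/∂t = 12(t - 3)(t + 4); at t=-1 this is -144, so t increases.
s converges to its nearest critical value 0 (a local min of the s-part); t converges to 3. The iterate converges to (0, 3).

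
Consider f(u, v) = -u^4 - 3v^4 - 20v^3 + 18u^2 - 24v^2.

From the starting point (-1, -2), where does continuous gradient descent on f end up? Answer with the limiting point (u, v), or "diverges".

(0, -1)

f is separable, so gradient descent decouples: u follows -∂f/∂u, v follows -∂f/∂v.
∂f/∂u = -4u(u - 3)(u + 3); at u=-1 this is -32, so u increases.
∂f/∂v = -12v(v + 1)(v + 4); at v=-2 this is -48, so v increases.
u converges to its nearest critical value 0 (a local min of the u-part); v converges to -1. The iterate converges to (0, -1).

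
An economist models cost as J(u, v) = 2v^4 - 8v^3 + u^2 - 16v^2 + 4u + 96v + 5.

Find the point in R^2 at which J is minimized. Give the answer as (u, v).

(-2, -2)

J(u,v) separates as P(u) + Q(v) + 5, so its minimum is min P + min Q + 5.
P'(u) = 2u + 4 vanishes at u ∈ {-2}; Q'(v) = 8(v - 3)(v - 2)(v + 2) vanishes at v ∈ {-2, 2, 3}.
Local minima of P (where P''>0): P(-2)=-4. Local minima of Q: Q(-2)=-160, Q(3)=90.
So the global minimum of J is P(-2) + Q(-2) + 5 = -4 − 160 + 5 = -159, attained at (-2, -2).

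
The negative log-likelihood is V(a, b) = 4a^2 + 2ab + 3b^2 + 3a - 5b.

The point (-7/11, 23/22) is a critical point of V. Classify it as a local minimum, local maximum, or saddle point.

local minimum

The Hessian of V is constant: H = [[8, 2], [2, 6]].
det(H) = 8·6 − 2² = 44.
det(H) > 0 and tr(H) = 14 > 0, so H is positive definite and the point is a local minimum.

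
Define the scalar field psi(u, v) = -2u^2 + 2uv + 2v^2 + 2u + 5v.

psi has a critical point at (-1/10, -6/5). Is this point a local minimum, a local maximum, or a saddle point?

The Hessian of psi is constant: H = [[-4, 2], [2, 4]].
det(H) = (-4)·4 − 2² = -20.
Since det(H) < 0, H is indefinite and the critical point is a saddle point.

saddle point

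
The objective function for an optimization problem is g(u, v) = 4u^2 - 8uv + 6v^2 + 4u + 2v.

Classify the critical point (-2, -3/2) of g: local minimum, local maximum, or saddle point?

local minimum

The Hessian of g is constant: H = [[8, -8], [-8, 12]].
det(H) = 8·12 − (-8)² = 32.
det(H) > 0 and tr(H) = 20 > 0, so H is positive definite and the point is a local minimum.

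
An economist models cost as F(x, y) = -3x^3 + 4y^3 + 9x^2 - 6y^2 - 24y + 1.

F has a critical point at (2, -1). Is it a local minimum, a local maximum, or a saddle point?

local maximum

The mixed partial ∂²F/∂x∂y is 0, so the Hessian at any point is diag(F_xx, F_yy) = diag(18(-x + 1), 12(2y - 1)).
At (2, -1): H = diag(-18, -36).
Both eigenvalues are negative, so H is negative definite: a local maximum.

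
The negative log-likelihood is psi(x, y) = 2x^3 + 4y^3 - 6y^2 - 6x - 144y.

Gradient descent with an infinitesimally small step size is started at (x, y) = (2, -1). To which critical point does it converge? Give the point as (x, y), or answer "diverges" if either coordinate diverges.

(1, 4)

psi is separable, so gradient descent decouples: x follows -∂psi/∂x, y follows -∂psi/∂y.
∂psi/∂x = 6(x - 1)(x + 1); at x=2 this is 18, so x decreases.
∂psi/∂y = 12(y - 4)(y + 3); at y=-1 this is -120, so y increases.
x converges to its nearest critical value 1 (a local min of the x-part); y converges to 4. The iterate converges to (1, 4).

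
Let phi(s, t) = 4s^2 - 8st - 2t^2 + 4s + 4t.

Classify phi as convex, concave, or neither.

neither

phi is quadratic, so its Hessian is the constant matrix H = [[8, -8], [-8, -4]].
det(H) = -96, tr(H) = 4.
det(H) < 0, so H is indefinite: neither convex nor concave.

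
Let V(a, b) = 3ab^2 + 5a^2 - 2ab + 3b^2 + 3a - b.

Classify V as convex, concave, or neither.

The term 3ab^2 is cubic, so the Hessian is not constant.
∂²V/∂b² = 6a + 6, which takes both signs as a varies (negative for sufficiently negative a). A diagonal entry of the Hessian changing sign means the Hessian is neither positive- nor negative-semidefinite on all of R^2.

neither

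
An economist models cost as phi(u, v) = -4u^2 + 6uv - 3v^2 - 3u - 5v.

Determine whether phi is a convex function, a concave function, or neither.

concave

phi is quadratic, so its Hessian is the constant matrix H = [[-8, 6], [6, -6]].
det(H) = 12, tr(H) = -14.
det(H) > 0 and tr(H) < 0, so H is negative definite everywhere: concave.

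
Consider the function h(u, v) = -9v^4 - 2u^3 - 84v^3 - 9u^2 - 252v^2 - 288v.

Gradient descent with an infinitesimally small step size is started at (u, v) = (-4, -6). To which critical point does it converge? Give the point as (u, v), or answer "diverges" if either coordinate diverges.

diverges

h is separable, so gradient descent decouples: u follows -∂h/∂u, v follows -∂h/∂v.
∂h/∂u = -6u(u + 3); at u=-4 this is -24, so u increases.
∂h/∂v = -36(v + 1)(v + 2)(v + 4); at v=-6 this is 1440, so v decreases.
The v-coordinate has no critical point in that direction and runs off to infinity.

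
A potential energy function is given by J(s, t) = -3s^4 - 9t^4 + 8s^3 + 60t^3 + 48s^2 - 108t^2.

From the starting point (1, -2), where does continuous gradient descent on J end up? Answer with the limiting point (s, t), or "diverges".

diverges

J is separable, so gradient descent decouples: s follows -∂J/∂s, t follows -∂J/∂t.
∂J/∂s = -12s(s - 4)(s + 2); at s=1 this is 108, so s decreases.
∂J/∂t = -36t(t - 3)(t - 2); at t=-2 this is 1440, so t decreases.
The t-coordinate has no critical point in that direction and runs off to infinity.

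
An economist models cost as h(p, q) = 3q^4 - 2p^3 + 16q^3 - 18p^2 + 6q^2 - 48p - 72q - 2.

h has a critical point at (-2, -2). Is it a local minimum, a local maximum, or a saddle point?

local maximum

The mixed partial ∂²h/∂p∂q is 0, so the Hessian at any point is diag(h_pp, h_qq) = diag(-12(p + 3), 12(3q^2 + 8q + 1)).
At (-2, -2): H = diag(-12, -36).
Both eigenvalues are negative, so H is negative definite: a local maximum.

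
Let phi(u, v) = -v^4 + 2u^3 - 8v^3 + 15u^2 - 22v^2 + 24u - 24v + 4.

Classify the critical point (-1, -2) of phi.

local minimum

The mixed partial ∂²phi/∂u∂v is 0, so the Hessian at any point is diag(phi_uu, phi_vv) = diag(6(2u + 5), -4(3v^2 + 12v + 11)).
At (-1, -2): H = diag(18, 4).
Both eigenvalues are positive, so H is positive definite: a local minimum.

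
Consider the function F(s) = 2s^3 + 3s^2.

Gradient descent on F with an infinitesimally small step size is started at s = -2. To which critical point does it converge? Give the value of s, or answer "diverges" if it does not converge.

F'(s) = 6s(s + 1), so F'(-2) = 12.
Gradient descent moves in the -F' direction, i.e. s is decreasing.
There is no critical point below s=-2, and F' keeps the same sign, so the iterate runs off to −∞.

diverges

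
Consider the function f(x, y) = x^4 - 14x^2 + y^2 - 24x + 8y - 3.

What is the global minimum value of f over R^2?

f(x,y) separates as P(x) + Q(y) − 3, so its minimum is min P + min Q − 3.
P'(x) = 4(x - 3)(x + 1)(x + 2) vanishes at x ∈ {-2, -1, 3}; Q'(y) = 2y + 8 vanishes at y ∈ {-4}.
Local minima of P (where P''>0): P(-2)=8, P(3)=-117. Local minima of Q: Q(-4)=-16.
So the global minimum of f is P(3) + Q(-4) − 3 = -117 − 16 − 3 = -136, attained at (3, -4).

-136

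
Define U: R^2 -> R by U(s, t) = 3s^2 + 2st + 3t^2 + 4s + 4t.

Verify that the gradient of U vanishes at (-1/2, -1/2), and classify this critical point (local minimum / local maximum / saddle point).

∇U = (6s + 2t + 4, 2s + 6t + 4); substituting (-1/2, -1/2) gives ∇U = (0, 0), so (-1/2, -1/2) is indeed a critical point.
The Hessian of U is constant: H = [[6, 2], [2, 6]].
det(H) = 6·6 − 2² = 32.
det(H) > 0 and tr(H) = 12 > 0, so H is positive definite and the point is a local minimum.

local minimum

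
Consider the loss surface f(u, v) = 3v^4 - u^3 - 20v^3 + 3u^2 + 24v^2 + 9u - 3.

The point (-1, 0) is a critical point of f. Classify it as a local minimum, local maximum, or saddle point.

The mixed partial ∂²f/∂u∂v is 0, so the Hessian at any point is diag(f_uu, f_vv) = diag(6(-u + 1), 12(3v^2 - 10v + 4)).
At (-1, 0): H = diag(12, 48).
Both eigenvalues are positive, so H is positive definite: a local minimum.

local minimum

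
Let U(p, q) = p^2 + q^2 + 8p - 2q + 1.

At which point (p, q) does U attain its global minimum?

U(p,q) separates as A(p) + B(q) + 1, so its minimum is min A + min B + 1.
A'(p) = 2p + 8 vanishes at p ∈ {-4}; B'(q) = 2q - 2 vanishes at q ∈ {1}.
Local minima of A (where A''>0): A(-4)=-16. Local minima of B: B(1)=-1.
So the global minimum of U is A(-4) + B(1) + 1 = -16 − 1 + 1 = -16, attained at (-4, 1).

(-4, 1)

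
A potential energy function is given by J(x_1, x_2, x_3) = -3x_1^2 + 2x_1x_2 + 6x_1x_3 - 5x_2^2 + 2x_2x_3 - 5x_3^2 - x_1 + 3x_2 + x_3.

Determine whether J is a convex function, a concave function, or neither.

concave

J is quadratic, so its Hessian is the constant matrix H = [[-6, 2, 6], [2, -10, 2], [6, 2, -10]].
Leading principal minors: -6, 56, -128.
Signs alternate −, +, − ⇒ H ≺ 0 ⇒ concave.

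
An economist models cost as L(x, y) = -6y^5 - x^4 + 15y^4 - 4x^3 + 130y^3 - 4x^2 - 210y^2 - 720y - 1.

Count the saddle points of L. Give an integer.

6

L separates as a function of x plus a function of y, so ∇L=0 decouples.
∂L/∂x = -4x(x + 1)(x + 2) = 0 at x ∈ {-2, -1, 0}; ∂L/∂y = -30(y - 4)(y - 2)(y + 1)(y + 3) = 0 at y ∈ {-3, -1, 2, 4}.
The Hessian is diagonal: diag(L_xx, L_yy). Second derivatives: L_xx(-2)=-8, L_xx(-1)=4, L_xx(0)=-8; L_yy(-3)=2100, L_yy(-1)=-900, L_yy(2)=900, L_yy(4)=-2100.
Saddle points occur where the two diagonal entries have opposite signs: (-2, -3), (-2, 2), (-1, -1), (-1, 4), (0, -3), (0, 2). Count: 6.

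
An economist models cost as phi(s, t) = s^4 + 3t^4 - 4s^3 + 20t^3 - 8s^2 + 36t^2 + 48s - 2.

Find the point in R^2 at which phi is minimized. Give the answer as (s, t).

phi(s,t) separates as P(s) + Q(t) − 2, so its minimum is min P + min Q − 2.
P'(s) = 4(s - 3)(s - 2)(s + 2) vanishes at s ∈ {-2, 2, 3}; Q'(t) = 12t(t + 2)(t + 3) vanishes at t ∈ {-3, -2, 0}.
Local minima of P (where P''>0): P(-2)=-80, P(3)=45. Local minima of Q: Q(-3)=27, Q(0)=0.
So the global minimum of phi is P(-2) + Q(0) − 2 = -80 + 0 − 2 = -82, attained at (-2, 0).

(-2, 0)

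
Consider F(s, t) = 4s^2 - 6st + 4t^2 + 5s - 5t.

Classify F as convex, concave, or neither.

F is quadratic, so its Hessian is the constant matrix H = [[8, -6], [-6, 8]].
det(H) = 28, tr(H) = 16.
det(H) > 0 and tr(H) > 0, so H is positive definite everywhere: convex.

convex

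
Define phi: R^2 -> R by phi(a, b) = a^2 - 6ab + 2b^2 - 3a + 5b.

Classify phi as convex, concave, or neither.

phi is quadratic, so its Hessian is the constant matrix H = [[2, -6], [-6, 4]].
det(H) = -28, tr(H) = 6.
det(H) < 0, so H is indefinite: neither convex nor concave.

neither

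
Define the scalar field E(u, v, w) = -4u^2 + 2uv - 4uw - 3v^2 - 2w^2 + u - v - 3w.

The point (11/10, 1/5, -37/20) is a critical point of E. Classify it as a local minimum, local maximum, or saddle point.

The Hessian is constant: H = [[-8, 2, -4], [2, -6, 0], [-4, 0, -4]].
Leading principal minors: Δ₁ = -8, Δ₂ = 44, Δ₃ = -80.
The minors alternate sign starting negative (−, +, −), so H is negative definite: a local maximum.

local maximum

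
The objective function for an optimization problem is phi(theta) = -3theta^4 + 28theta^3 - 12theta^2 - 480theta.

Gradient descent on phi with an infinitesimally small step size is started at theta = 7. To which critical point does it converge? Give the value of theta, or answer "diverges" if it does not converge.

diverges

phi'(theta) = -12(theta - 5)(theta - 4)(theta + 2), so phi'(7) = -648.
Gradient descent moves in the -phi' direction, i.e. theta is increasing.
There is no critical point above theta=7, and phi' keeps the same sign, so the iterate runs off to +∞.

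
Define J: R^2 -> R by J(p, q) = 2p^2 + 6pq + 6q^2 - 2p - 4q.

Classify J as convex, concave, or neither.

J is quadratic, so its Hessian is the constant matrix H = [[4, 6], [6, 12]].
det(H) = 12, tr(H) = 16.
det(H) > 0 and tr(H) > 0, so H is positive definite everywhere: convex.

convex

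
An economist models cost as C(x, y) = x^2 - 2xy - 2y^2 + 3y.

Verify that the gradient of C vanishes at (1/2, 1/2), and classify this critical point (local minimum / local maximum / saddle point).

saddle point

∇C = (2x - 2y, -2x - 4y + 3); substituting (1/2, 1/2) gives ∇C = (0, 0), so (1/2, 1/2) is indeed a critical point.
The Hessian of C is constant: H = [[2, -2], [-2, -4]].
det(H) = 2·(-4) − (-2)² = -12.
Since det(H) < 0, H is indefinite and the critical point is a saddle point.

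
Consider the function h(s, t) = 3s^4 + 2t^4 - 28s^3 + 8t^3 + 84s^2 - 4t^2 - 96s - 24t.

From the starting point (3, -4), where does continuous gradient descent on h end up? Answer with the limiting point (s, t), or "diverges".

(4, -3)

h is separable, so gradient descent decouples: s follows -∂h/∂s, t follows -∂h/∂t.
∂h/∂s = 12(s - 4)(s - 2)(s - 1); at s=3 this is -24, so s increases.
∂h/∂t = 8(t - 1)(t + 1)(t + 3); at t=-4 this is -120, so t increases.
s converges to its nearest critical value 4 (a local min of the s-part); t converges to -3. The iterate converges to (4, -3).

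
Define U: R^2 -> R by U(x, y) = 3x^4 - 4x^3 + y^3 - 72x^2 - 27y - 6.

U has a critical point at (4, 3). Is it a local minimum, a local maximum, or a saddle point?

local minimum

The mixed partial ∂²U/∂x∂y is 0, so the Hessian at any point is diag(U_xx, U_yy) = diag(12(3x^2 - 2x - 12), 6y).
At (4, 3): H = diag(336, 18).
Both eigenvalues are positive, so H is positive definite: a local minimum.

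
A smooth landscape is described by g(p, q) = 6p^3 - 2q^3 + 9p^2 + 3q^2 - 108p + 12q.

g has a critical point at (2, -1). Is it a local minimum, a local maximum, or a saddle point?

The mixed partial ∂²g/∂p∂q is 0, so the Hessian at any point is diag(g_pp, g_qq) = diag(18(2p + 1), 6(-2q + 1)).
At (2, -1): H = diag(90, 18).
Both eigenvalues are positive, so H is positive definite: a local minimum.

local minimum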